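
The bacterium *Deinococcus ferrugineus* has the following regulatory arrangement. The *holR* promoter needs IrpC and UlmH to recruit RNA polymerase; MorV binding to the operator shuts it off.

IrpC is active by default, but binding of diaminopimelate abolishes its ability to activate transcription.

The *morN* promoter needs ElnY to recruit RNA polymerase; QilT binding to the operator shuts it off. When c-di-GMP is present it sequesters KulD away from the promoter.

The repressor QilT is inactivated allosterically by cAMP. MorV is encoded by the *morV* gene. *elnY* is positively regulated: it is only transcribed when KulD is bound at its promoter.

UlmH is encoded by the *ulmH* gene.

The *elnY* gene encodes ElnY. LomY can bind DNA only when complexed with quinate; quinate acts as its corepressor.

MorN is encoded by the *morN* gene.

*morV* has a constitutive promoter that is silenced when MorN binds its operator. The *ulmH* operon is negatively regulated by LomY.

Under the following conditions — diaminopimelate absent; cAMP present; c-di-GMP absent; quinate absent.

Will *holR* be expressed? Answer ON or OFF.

Diaminopimelate is absent, so IrpC is active.
Quinate is absent, so LomY is inactive.
With no repressor bound, *ulmH* is transcribed.
So UlmH is produced and active.
c-di-GMP is absent, so KulD is active.
No repressor is bound and KulD is active, so *elnY* is transcribed.
So ElnY is produced and active.
cAMP is present, so QilT is inactive.
No repressor is bound and ElnY is active, so *morN* is transcribed.
So MorN is produced and active.
With repressor MorN bound, *morV* is not transcribed.
So MorV is not produced.
No repressor is bound and IrpC and UlmH are active, so *holR* is transcribed.

ON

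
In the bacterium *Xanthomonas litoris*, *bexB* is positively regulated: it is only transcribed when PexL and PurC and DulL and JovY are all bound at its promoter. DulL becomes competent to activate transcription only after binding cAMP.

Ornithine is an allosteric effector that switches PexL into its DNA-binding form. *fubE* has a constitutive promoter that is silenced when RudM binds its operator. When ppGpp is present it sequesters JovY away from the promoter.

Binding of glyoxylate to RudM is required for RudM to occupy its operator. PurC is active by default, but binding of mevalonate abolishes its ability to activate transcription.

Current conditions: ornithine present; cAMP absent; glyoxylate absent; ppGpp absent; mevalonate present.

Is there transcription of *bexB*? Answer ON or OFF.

OFF

Ornithine is present, so PexL is active.
Mevalonate is present, so PurC is inactive.
cAMP is absent, so DulL is inactive.
ppGpp is absent, so JovY is active.
Required activator PurC is absent, so *bexB* is not transcribed.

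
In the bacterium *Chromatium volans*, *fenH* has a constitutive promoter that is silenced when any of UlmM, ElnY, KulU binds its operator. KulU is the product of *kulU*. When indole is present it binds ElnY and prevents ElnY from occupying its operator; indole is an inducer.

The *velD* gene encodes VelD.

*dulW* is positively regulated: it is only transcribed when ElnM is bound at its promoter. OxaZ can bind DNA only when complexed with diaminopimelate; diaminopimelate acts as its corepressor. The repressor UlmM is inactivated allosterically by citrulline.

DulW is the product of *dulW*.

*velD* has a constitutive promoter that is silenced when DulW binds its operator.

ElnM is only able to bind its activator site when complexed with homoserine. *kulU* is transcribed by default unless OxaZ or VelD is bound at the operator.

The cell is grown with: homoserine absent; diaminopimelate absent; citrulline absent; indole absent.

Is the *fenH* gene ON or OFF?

OFF

Citrulline is absent, so UlmM is active.
Indole is absent, so ElnY is active.
Diaminopimelate is absent, so OxaZ is inactive.
Homoserine is absent, so ElnM is inactive.
Required activator ElnM is absent, so *dulW* is not transcribed.
So DulW is not produced.
With no repressor bound, *velD* is transcribed.
So VelD is produced and active.
With repressor VelD bound, *kulU* is not transcribed.
So KulU is not produced.
With repressor UlmM bound, *fenH* is not transcribed.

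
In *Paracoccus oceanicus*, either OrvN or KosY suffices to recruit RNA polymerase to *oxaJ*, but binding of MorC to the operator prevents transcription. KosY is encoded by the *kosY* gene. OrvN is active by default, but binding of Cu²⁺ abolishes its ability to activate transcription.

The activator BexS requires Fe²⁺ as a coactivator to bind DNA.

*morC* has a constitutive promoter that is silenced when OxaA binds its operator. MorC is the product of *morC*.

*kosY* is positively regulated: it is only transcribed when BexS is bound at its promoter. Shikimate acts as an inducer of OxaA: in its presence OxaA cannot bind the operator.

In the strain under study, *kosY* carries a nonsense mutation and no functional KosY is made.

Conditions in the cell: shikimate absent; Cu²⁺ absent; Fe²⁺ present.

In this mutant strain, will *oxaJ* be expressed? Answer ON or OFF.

Cu²⁺ is absent, so OrvN is active.
Shikimate is absent, so OxaA is active.
With repressor OxaA bound, *morC* is not transcribed.
So MorC is not produced.
KosY is non-functional in this strain, so it has no effect.
Activator OrvN is present, so *oxaJ* is transcribed.

ON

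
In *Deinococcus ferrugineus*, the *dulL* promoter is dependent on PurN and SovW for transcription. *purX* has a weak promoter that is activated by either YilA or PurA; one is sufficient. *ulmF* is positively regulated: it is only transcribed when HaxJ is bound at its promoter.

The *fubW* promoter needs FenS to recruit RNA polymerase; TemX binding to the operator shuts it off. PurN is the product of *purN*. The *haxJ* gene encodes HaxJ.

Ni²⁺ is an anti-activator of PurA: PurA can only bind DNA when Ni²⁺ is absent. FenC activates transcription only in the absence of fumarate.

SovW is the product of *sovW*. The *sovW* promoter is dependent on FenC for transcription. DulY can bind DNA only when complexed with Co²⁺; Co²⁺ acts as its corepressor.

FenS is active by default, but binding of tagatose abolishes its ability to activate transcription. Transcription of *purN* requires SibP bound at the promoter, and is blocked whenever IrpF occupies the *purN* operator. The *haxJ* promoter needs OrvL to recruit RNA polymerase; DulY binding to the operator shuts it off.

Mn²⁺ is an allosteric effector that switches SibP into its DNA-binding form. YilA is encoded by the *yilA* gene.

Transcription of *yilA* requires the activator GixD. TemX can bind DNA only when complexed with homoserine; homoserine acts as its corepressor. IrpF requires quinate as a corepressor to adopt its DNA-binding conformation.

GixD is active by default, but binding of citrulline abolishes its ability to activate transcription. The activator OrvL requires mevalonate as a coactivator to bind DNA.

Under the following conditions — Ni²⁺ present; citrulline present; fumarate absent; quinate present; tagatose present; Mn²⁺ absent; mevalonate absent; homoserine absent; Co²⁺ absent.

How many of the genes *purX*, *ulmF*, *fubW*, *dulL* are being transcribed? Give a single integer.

0

Citrulline is present, so GixD is inactive.
Required activator GixD is absent, so *yilA* is not transcribed.
So YilA is not produced.
Ni²⁺ is present, so PurA is inactive.
No activator is available at the *purX* promoter, so *purX* is not transcribed.
→ *purX* is OFF.
Mevalonate is absent, so OrvL is inactive.
Co²⁺ is absent, so DulY is inactive.
Required activator OrvL is absent, so *haxJ* is not transcribed.
So HaxJ is not produced.
Required activator HaxJ is absent, so *ulmF* is not transcribed.
→ *ulmF* is OFF.
Tagatose is present, so FenS is inactive.
Homoserine is absent, so TemX is inactive.
Required activator FenS is absent, so *fubW* is not transcribed.
→ *fubW* is OFF.
Mn²⁺ is absent, so SibP is inactive.
Quinate is present, so IrpF is active.
With repressor IrpF bound, *purN* is not transcribed.
So PurN is not produced.
Fumarate is absent, so FenC is active.
No repressor is bound and FenC is active, so *sovW* is transcribed.
So SovW is produced and active.
Required activator PurN is absent, so *dulL* is not transcribed.
→ *dulL* is OFF.
0 of the 4 genes are transcribed.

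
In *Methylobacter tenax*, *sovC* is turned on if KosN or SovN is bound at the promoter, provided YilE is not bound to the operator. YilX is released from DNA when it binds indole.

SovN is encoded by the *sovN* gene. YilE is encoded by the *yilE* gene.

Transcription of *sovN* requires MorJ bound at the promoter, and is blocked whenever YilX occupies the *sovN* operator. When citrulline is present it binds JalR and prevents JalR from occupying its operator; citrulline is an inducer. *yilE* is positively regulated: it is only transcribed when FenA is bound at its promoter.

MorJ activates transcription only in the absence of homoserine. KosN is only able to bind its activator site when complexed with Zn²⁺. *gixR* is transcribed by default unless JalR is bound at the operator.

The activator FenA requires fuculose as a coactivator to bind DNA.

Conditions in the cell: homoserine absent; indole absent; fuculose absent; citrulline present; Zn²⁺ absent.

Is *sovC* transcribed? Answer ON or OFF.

Zn²⁺ is absent, so KosN is inactive.
Indole is absent, so YilX is active.
Homoserine is absent, so MorJ is active.
With repressor YilX bound, *sovN* is not transcribed.
So SovN is not produced.
Fuculose is absent, so FenA is inactive.
Required activator FenA is absent, so *yilE* is not transcribed.
So YilE is not produced.
No activator is available at the *sovC* promoter, so *sovC* is not transcribed.

OFF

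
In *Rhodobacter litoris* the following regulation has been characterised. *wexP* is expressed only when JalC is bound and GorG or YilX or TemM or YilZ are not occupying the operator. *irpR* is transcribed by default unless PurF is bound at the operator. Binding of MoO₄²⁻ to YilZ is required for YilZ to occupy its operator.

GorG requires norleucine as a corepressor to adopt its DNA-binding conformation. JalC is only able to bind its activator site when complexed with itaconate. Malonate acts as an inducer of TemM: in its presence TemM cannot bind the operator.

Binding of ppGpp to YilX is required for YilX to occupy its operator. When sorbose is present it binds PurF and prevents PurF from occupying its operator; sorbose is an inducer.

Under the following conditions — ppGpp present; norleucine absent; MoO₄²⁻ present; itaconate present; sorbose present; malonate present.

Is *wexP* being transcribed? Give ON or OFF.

OFF

Norleucine is absent, so GorG is inactive.
ppGpp is present, so YilX is active.
Itaconate is present, so JalC is active.
Malonate is present, so TemM is inactive.
MoO₄²⁻ is present, so YilZ is active.
With repressor YilX bound, *wexP* is not transcribed.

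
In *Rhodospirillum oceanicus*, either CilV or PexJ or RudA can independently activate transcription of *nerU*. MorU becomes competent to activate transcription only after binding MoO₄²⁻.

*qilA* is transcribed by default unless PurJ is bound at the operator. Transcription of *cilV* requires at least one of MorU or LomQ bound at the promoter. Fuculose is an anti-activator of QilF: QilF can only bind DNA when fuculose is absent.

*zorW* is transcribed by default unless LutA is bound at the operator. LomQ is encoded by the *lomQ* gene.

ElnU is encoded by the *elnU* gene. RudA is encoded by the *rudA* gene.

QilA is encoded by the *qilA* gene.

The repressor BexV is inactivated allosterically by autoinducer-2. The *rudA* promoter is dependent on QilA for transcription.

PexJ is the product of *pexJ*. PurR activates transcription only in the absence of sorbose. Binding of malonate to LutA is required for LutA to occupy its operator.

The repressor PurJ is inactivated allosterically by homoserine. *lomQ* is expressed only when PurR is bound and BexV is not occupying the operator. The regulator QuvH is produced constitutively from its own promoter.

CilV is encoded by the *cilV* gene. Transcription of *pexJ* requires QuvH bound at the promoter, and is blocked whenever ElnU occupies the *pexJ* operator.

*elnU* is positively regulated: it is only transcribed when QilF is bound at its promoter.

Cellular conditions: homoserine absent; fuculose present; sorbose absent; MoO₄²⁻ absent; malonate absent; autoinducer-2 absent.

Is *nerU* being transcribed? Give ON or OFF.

ON

MoO₄²⁻ is absent, so MorU is inactive.
Sorbose is absent, so PurR is active.
Autoinducer-2 is absent, so BexV is active.
With repressor BexV bound, *lomQ* is not transcribed.
So LomQ is not produced.
No activator is available at the *cilV* promoter, so *cilV* is not transcribed.
So CilV is not produced.
Fuculose is present, so QilF is inactive.
Required activator QilF is absent, so *elnU* is not transcribed.
So ElnU is not produced.
QuvH is produced constitutively and is active.
No repressor is bound and QuvH is active, so *pexJ* is transcribed.
So PexJ is produced and active.
Homoserine is absent, so PurJ is active.
With repressor PurJ bound, *qilA* is not transcribed.
So QilA is not produced.
Required activator QilA is absent, so *rudA* is not transcribed.
So RudA is not produced.
Activator PexJ is present, so *nerU* is transcribed.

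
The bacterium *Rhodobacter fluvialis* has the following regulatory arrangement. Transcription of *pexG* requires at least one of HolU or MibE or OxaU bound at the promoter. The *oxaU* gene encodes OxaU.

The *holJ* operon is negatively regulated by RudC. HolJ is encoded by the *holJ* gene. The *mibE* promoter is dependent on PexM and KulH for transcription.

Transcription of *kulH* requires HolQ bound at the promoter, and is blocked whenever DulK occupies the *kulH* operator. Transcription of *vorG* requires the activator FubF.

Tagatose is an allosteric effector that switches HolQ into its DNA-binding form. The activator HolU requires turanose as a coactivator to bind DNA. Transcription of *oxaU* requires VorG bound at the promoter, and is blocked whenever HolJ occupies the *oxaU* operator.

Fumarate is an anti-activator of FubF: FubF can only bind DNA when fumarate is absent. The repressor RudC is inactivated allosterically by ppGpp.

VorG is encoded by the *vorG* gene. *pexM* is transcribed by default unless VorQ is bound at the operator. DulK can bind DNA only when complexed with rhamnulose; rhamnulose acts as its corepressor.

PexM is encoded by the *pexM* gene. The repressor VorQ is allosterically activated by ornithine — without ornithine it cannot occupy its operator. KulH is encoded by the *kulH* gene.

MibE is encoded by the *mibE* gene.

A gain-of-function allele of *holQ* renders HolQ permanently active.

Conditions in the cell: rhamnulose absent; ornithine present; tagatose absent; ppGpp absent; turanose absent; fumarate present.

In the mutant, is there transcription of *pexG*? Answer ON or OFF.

OFF

Turanose is absent, so HolU is inactive.
Ornithine is present, so VorQ is active.
With repressor VorQ bound, *pexM* is not transcribed.
So PexM is not produced.
Rhamnulose is absent, so DulK is inactive.
HolQ is constitutively active in this strain.
No repressor is bound and HolQ is active, so *kulH* is transcribed.
So KulH is produced and active.
Required activator PexM is absent, so *mibE* is not transcribed.
So MibE is not produced.
Fumarate is present, so FubF is inactive.
Required activator FubF is absent, so *vorG* is not transcribed.
So VorG is not produced.
ppGpp is absent, so RudC is active.
With repressor RudC bound, *holJ* is not transcribed.
So HolJ is not produced.
Required activator VorG is absent, so *oxaU* is not transcribed.
So OxaU is not produced.
No activator is available at the *pexG* promoter, so *pexG* is not transcribed.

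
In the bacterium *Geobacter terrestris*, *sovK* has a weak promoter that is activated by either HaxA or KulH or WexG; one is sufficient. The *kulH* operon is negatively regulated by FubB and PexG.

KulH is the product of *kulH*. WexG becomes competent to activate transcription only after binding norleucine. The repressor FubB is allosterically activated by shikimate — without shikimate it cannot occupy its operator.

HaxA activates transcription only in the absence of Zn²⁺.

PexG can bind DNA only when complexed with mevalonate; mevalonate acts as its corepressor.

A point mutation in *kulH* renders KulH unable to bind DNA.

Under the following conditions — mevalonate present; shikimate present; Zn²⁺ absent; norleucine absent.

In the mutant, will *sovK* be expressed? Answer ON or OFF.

ON

Zn²⁺ is absent, so HaxA is active.
KulH is non-functional in this strain, so it has no effect.
Norleucine is absent, so WexG is inactive.
Activator HaxA is present, so *sovK* is transcribed.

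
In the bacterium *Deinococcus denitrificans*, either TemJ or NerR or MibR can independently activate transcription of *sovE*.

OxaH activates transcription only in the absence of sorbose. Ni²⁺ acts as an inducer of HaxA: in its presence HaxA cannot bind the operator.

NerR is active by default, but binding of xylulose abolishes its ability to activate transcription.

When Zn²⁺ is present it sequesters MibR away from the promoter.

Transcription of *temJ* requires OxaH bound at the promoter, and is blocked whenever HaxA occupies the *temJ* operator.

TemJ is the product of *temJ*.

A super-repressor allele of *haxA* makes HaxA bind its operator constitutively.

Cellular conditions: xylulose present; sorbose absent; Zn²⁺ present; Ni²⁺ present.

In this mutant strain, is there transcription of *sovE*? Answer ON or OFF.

OFF

HaxA is constitutively active in this strain.
Sorbose is absent, so OxaH is active.
With repressor HaxA bound, *temJ* is not transcribed.
So TemJ is not produced.
Xylulose is present, so NerR is inactive.
Zn²⁺ is present, so MibR is inactive.
No activator is available at the *sovE* promoter, so *sovE* is not transcribed.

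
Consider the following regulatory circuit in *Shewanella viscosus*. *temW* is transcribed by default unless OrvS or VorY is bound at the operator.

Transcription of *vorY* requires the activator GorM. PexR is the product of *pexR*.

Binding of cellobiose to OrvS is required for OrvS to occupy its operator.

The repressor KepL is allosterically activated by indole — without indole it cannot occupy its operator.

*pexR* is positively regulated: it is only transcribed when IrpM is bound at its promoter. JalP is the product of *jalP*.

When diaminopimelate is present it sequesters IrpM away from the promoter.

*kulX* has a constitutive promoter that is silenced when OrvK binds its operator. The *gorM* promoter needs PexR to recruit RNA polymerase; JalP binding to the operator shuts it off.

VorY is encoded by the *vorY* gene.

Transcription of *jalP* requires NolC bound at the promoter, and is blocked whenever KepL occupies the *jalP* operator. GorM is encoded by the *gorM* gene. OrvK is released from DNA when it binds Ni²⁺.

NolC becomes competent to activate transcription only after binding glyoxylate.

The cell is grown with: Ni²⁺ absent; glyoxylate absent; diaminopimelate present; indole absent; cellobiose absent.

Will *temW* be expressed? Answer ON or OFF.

ON

Cellobiose is absent, so OrvS is inactive.
Indole is absent, so KepL is inactive.
Glyoxylate is absent, so NolC is inactive.
Required activator NolC is absent, so *jalP* is not transcribed.
So JalP is not produced.
Diaminopimelate is present, so IrpM is inactive.
Required activator IrpM is absent, so *pexR* is not transcribed.
So PexR is not produced.
Required activator PexR is absent, so *gorM* is not transcribed.
So GorM is not produced.
Required activator GorM is absent, so *vorY* is not transcribed.
So VorY is not produced.
With no repressor bound, *temW* is transcribed.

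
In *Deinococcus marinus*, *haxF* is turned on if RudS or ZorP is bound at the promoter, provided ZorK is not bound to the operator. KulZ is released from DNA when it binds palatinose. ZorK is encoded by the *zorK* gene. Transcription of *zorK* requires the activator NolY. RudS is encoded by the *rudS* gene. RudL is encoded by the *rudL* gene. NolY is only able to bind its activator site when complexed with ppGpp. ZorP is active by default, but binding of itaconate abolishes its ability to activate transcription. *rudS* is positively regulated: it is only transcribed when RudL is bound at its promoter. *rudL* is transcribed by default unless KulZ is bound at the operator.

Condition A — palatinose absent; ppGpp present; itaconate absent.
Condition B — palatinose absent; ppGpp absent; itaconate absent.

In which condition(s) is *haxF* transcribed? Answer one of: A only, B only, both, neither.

Condition A:
Palatinose is absent, so KulZ is active.
With repressor KulZ bound, *rudL* is not transcribed.
So RudL is not produced.
Required activator RudL is absent, so *rudS* is not transcribed.
So RudS is not produced.
ppGpp is present, so NolY is active.
No repressor is bound and NolY is active, so *zorK* is transcribed.
So ZorK is produced and active.
Itaconate is absent, so ZorP is active.
With repressor ZorK bound, *haxF* is not transcribed.
→ *haxF* is OFF in A.
Condition B:
Palatinose is absent, so KulZ is active.
With repressor KulZ bound, *rudL* is not transcribed.
So RudL is not produced.
Required activator RudL is absent, so *rudS* is not transcribed.
So RudS is not produced.
ppGpp is absent, so NolY is inactive.
Required activator NolY is absent, so *zorK* is not transcribed.
So ZorK is not produced.
Itaconate is absent, so ZorP is active.
Activator ZorP is present, so *haxF* is transcribed.
→ *haxF* is ON in B.

B only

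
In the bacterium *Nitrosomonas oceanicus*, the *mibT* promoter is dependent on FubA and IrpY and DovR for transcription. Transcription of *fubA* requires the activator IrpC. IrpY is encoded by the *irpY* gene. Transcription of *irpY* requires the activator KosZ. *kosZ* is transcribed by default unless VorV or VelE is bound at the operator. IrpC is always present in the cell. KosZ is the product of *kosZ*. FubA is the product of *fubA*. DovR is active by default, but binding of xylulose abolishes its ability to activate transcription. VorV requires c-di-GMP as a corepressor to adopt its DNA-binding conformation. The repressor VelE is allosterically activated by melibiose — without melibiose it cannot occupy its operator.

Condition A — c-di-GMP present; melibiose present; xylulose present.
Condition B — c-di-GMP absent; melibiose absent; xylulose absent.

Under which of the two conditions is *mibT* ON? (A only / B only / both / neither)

Condition A:
IrpC is produced constitutively and is active.
No repressor is bound and IrpC is active, so *fubA* is transcribed.
So FubA is produced and active.
c-di-GMP is present, so VorV is active.
Melibiose is present, so VelE is active.
With repressor VorV bound, *kosZ* is not transcribed.
So KosZ is not produced.
Required activator KosZ is absent, so *irpY* is not transcribed.
So IrpY is not produced.
Xylulose is present, so DovR is inactive.
Required activator IrpY is absent, so *mibT* is not transcribed.
→ *mibT* is OFF in A.
Condition B:
IrpC is produced constitutively and is active.
No repressor is bound and IrpC is active, so *fubA* is transcribed.
So FubA is produced and active.
c-di-GMP is absent, so VorV is inactive.
Melibiose is absent, so VelE is inactive.
With no repressor bound, *kosZ* is transcribed.
So KosZ is produced and active.
No repressor is bound and KosZ is active, so *irpY* is transcribed.
So IrpY is produced and active.
Xylulose is absent, so DovR is active.
No repressor is bound and FubA and IrpY and DovR are active, so *mibT* is transcribed.
→ *mibT* is ON in B.

B only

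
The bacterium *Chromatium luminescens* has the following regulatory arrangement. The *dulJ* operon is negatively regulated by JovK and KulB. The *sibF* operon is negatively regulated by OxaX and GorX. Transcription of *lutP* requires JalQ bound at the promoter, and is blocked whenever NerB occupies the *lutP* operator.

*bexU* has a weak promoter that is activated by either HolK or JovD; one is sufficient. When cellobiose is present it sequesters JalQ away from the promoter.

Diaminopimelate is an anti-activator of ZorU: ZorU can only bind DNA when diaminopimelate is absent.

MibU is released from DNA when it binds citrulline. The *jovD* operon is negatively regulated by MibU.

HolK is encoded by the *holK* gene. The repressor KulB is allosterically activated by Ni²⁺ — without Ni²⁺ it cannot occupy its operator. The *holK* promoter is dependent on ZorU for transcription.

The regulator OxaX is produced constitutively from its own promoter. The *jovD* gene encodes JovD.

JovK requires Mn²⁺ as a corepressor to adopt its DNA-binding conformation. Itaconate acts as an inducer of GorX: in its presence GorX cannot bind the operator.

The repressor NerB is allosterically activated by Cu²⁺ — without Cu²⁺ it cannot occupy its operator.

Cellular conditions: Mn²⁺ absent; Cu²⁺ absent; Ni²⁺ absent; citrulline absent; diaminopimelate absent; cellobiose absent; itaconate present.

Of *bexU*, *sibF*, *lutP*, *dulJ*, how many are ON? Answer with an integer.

3

Diaminopimelate is absent, so ZorU is active.
No repressor is bound and ZorU is active, so *holK* is transcribed.
So HolK is produced and active.
Citrulline is absent, so MibU is active.
With repressor MibU bound, *jovD* is not transcribed.
So JovD is not produced.
Activator HolK is present, so *bexU* is transcribed.
→ *bexU* is ON.
OxaX is produced constitutively and is active.
Itaconate is present, so GorX is inactive.
With repressor OxaX bound, *sibF* is not transcribed.
→ *sibF* is OFF.
Cellobiose is absent, so JalQ is active.
Cu²⁺ is absent, so NerB is inactive.
No repressor is bound and JalQ is active, so *lutP* is transcribed.
→ *lutP* is ON.
Mn²⁺ is absent, so JovK is inactive.
Ni²⁺ is absent, so KulB is inactive.
With no repressor bound, *dulJ* is transcribed.
→ *dulJ* is ON.
3 of the 4 genes are transcribed.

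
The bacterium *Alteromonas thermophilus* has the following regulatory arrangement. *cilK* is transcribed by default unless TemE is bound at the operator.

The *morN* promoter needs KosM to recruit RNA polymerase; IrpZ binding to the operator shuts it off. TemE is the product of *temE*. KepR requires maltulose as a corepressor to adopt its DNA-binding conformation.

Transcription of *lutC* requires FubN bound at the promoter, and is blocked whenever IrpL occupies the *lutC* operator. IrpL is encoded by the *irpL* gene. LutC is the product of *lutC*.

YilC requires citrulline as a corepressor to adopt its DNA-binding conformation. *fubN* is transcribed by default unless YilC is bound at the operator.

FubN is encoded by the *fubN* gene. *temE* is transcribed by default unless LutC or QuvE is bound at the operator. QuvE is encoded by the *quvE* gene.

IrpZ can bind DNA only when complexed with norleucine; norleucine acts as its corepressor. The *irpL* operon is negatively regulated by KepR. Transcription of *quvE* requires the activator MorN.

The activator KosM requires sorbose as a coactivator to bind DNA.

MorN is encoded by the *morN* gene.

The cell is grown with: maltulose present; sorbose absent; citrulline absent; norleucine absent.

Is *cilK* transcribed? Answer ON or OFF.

ON

Citrulline is absent, so YilC is inactive.
With no repressor bound, *fubN* is transcribed.
So FubN is produced and active.
Maltulose is present, so KepR is active.
With repressor KepR bound, *irpL* is not transcribed.
So IrpL is not produced.
No repressor is bound and FubN is active, so *lutC* is transcribed.
So LutC is produced and active.
Sorbose is absent, so KosM is inactive.
Norleucine is absent, so IrpZ is inactive.
Required activator KosM is absent, so *morN* is not transcribed.
So MorN is not produced.
Required activator MorN is absent, so *quvE* is not transcribed.
So QuvE is not produced.
With repressor LutC bound, *temE* is not transcribed.
So TemE is not produced.
With no repressor bound, *cilK* is transcribed.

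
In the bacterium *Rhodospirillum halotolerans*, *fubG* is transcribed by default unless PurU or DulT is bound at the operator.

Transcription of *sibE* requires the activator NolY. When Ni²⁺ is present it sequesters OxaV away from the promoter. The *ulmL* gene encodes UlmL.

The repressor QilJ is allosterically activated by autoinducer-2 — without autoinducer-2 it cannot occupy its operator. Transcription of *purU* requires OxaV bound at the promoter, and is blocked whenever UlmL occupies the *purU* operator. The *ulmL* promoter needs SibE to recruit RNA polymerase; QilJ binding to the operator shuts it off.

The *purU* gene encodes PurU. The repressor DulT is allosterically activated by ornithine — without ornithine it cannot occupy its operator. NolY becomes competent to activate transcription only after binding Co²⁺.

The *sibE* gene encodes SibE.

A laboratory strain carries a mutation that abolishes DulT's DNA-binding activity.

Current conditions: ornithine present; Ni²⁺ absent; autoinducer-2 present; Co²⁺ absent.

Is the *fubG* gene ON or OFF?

Co²⁺ is absent, so NolY is inactive.
Required activator NolY is absent, so *sibE* is not transcribed.
So SibE is not produced.
Autoinducer-2 is present, so QilJ is active.
With repressor QilJ bound, *ulmL* is not transcribed.
So UlmL is not produced.
Ni²⁺ is absent, so OxaV is active.
No repressor is bound and OxaV is active, so *purU* is transcribed.
So PurU is produced and active.
DulT is non-functional in this strain, so it has no effect.
With repressor PurU bound, *fubG* is not transcribed.

OFF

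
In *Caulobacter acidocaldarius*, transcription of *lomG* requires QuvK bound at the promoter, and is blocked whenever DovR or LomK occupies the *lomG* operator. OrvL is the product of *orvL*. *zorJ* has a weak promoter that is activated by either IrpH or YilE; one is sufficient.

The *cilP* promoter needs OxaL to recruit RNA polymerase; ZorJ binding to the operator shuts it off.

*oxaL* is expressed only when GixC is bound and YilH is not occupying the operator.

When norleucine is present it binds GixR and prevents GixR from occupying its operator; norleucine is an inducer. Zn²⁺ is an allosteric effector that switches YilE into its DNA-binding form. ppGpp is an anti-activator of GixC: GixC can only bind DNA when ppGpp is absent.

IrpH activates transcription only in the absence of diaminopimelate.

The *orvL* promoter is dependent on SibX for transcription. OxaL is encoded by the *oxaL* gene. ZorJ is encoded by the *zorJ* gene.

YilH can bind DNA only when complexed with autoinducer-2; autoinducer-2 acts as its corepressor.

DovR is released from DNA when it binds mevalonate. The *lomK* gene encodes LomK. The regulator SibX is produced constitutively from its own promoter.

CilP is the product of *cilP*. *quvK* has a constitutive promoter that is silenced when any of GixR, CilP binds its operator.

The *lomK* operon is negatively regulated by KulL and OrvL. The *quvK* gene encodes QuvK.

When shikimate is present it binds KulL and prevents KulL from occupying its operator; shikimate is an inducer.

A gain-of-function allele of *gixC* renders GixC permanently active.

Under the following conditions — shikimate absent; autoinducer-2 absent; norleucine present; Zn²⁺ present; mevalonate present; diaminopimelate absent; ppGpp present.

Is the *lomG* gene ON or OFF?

Mevalonate is present, so DovR is inactive.
Shikimate is absent, so KulL is active.
SibX is produced constitutively and is active.
No repressor is bound and SibX is active, so *orvL* is transcribed.
So OrvL is produced and active.
With repressor KulL bound, *lomK* is not transcribed.
So LomK is not produced.
Norleucine is present, so GixR is inactive.
Diaminopimelate is absent, so IrpH is active.
Zn²⁺ is present, so YilE is active.
Activator IrpH is present, so *zorJ* is transcribed.
So ZorJ is produced and active.
GixC is constitutively active in this strain.
Autoinducer-2 is absent, so YilH is inactive.
No repressor is bound and GixC is active, so *oxaL* is transcribed.
So OxaL is produced and active.
With repressor ZorJ bound, *cilP* is not transcribed.
So CilP is not produced.
With no repressor bound, *quvK* is transcribed.
So QuvK is produced and active.
No repressor is bound and QuvK is active, so *lomG* is transcribed.

ON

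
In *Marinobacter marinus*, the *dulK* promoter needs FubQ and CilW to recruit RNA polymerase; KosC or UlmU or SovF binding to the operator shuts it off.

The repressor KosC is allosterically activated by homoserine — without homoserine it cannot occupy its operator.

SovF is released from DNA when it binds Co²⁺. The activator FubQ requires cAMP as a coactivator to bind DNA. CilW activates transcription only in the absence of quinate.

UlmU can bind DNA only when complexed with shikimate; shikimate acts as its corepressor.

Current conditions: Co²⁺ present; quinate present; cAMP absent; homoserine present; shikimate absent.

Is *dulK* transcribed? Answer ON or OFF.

OFF

Homoserine is present, so KosC is active.
Shikimate is absent, so UlmU is inactive.
cAMP is absent, so FubQ is inactive.
Quinate is present, so CilW is inactive.
Co²⁺ is present, so SovF is inactive.
With repressor KosC bound, *dulK* is not transcribed.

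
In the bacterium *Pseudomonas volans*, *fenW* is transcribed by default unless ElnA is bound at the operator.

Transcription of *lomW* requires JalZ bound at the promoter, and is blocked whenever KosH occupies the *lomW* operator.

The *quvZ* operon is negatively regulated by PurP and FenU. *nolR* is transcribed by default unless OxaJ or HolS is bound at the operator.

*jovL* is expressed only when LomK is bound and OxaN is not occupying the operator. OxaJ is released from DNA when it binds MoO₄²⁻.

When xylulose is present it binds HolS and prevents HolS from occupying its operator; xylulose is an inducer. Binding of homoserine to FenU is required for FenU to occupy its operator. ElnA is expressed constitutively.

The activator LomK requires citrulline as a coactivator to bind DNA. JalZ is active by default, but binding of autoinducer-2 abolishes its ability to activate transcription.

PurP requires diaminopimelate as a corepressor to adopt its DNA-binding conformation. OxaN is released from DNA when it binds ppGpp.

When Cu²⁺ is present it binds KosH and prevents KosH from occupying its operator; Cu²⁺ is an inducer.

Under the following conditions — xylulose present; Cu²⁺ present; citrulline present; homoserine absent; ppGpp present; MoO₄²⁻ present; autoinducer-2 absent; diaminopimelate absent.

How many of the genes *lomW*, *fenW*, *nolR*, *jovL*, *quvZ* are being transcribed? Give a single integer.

Autoinducer-2 is absent, so JalZ is active.
Cu²⁺ is present, so KosH is inactive.
No repressor is bound and JalZ is active, so *lomW* is transcribed.
→ *lomW* is ON.
ElnA is produced constitutively and is active.
With repressor ElnA bound, *fenW* is not transcribed.
→ *fenW* is OFF.
MoO₄²⁻ is present, so OxaJ is inactive.
Xylulose is present, so HolS is inactive.
With no repressor bound, *nolR* is transcribed.
→ *nolR* is ON.
Citrulline is present, so LomK is active.
ppGpp is present, so OxaN is inactive.
No repressor is bound and LomK is active, so *jovL* is transcribed.
→ *jovL* is ON.
Diaminopimelate is absent, so PurP is inactive.
Homoserine is absent, so FenU is inactive.
With no repressor bound, *quvZ* is transcribed.
→ *quvZ* is ON.
4 of the 5 genes are transcribed.

4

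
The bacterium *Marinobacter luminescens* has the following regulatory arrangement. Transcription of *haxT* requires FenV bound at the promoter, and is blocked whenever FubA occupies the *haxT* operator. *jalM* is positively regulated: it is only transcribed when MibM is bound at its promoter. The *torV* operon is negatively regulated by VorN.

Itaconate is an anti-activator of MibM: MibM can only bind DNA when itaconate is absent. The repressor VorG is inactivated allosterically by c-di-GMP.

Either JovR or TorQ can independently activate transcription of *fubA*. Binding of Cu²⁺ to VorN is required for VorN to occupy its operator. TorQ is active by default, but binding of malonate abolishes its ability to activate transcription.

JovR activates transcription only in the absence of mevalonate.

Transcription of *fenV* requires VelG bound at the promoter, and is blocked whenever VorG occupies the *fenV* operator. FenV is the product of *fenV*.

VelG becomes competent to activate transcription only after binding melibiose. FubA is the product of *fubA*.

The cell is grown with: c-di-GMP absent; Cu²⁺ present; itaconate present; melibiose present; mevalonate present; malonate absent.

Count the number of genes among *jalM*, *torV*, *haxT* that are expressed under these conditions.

0

Itaconate is present, so MibM is inactive.
Required activator MibM is absent, so *jalM* is not transcribed.
→ *jalM* is OFF.
Cu²⁺ is present, so VorN is active.
With repressor VorN bound, *torV* is not transcribed.
→ *torV* is OFF.
Mevalonate is present, so JovR is inactive.
Malonate is absent, so TorQ is active.
Activator TorQ is present, so *fubA* is transcribed.
So FubA is produced and active.
c-di-GMP is absent, so VorG is active.
Melibiose is present, so VelG is active.
With repressor VorG bound, *fenV* is not transcribed.
So FenV is not produced.
With repressor FubA bound, *haxT* is not transcribed.
→ *haxT* is OFF.
0 of the 3 genes are transcribed.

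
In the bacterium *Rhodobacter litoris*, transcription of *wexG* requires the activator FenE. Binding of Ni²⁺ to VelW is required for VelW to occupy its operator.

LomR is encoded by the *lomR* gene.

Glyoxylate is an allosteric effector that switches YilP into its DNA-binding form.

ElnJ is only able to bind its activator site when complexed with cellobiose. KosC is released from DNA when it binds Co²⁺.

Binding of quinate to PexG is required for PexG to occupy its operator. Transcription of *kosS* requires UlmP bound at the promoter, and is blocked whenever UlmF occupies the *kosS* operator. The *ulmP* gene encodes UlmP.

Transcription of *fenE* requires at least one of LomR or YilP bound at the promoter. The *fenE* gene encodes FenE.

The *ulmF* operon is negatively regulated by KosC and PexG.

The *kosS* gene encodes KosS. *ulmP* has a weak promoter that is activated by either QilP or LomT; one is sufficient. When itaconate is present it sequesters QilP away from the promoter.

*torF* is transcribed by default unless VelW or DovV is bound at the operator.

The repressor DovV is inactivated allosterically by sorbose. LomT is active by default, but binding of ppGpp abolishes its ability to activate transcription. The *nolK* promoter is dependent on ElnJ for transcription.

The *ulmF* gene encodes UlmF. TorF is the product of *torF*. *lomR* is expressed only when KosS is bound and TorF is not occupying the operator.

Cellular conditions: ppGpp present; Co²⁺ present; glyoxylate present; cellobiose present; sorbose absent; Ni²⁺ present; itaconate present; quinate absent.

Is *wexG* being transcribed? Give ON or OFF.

ON

Co²⁺ is present, so KosC is inactive.
Quinate is absent, so PexG is inactive.
With no repressor bound, *ulmF* is transcribed.
So UlmF is produced and active.
Itaconate is present, so QilP is inactive.
ppGpp is present, so LomT is inactive.
No activator is available at the *ulmP* promoter, so *ulmP* is not transcribed.
So UlmP is not produced.
With repressor UlmF bound, *kosS* is not transcribed.
So KosS is not produced.
Ni²⁺ is present, so VelW is active.
Sorbose is absent, so DovV is active.
With repressor VelW bound, *torF* is not transcribed.
So TorF is not produced.
Required activator KosS is absent, so *lomR* is not transcribed.
So LomR is not produced.
Glyoxylate is present, so YilP is active.
Activator YilP is present, so *fenE* is transcribed.
So FenE is produced and active.
No repressor is bound and FenE is active, so *wexG* is transcribed.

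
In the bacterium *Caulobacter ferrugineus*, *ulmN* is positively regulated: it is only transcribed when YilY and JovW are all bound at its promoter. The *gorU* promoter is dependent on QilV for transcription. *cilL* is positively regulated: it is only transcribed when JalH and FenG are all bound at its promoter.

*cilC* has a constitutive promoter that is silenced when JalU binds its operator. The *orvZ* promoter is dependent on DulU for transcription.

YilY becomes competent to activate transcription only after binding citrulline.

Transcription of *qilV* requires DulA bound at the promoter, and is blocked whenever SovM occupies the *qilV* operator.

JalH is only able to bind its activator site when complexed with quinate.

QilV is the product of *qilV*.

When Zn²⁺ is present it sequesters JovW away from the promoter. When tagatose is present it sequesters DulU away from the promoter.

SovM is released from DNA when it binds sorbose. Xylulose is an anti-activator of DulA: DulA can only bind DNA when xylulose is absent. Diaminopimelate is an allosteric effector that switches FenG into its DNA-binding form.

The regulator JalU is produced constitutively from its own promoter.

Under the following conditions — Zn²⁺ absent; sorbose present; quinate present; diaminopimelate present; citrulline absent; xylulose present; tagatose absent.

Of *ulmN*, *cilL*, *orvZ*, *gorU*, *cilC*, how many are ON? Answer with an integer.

Citrulline is absent, so YilY is inactive.
Zn²⁺ is absent, so JovW is active.
Required activator YilY is absent, so *ulmN* is not transcribed.
→ *ulmN* is OFF.
Quinate is present, so JalH is active.
Diaminopimelate is present, so FenG is active.
No repressor is bound and JalH and FenG are active, so *cilL* is transcribed.
→ *cilL* is ON.
Tagatose is absent, so DulU is active.
No repressor is bound and DulU is active, so *orvZ* is transcribed.
→ *orvZ* is ON.
Xylulose is present, so DulA is inactive.
Sorbose is present, so SovM is inactive.
Required activator DulA is absent, so *qilV* is not transcribed.
So QilV is not produced.
Required activator QilV is absent, so *gorU* is not transcribed.
→ *gorU* is OFF.
JalU is produced constitutively and is active.
With repressor JalU bound, *cilC* is not transcribed.
→ *cilC* is OFF.
2 of the 5 genes are transcribed.

2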